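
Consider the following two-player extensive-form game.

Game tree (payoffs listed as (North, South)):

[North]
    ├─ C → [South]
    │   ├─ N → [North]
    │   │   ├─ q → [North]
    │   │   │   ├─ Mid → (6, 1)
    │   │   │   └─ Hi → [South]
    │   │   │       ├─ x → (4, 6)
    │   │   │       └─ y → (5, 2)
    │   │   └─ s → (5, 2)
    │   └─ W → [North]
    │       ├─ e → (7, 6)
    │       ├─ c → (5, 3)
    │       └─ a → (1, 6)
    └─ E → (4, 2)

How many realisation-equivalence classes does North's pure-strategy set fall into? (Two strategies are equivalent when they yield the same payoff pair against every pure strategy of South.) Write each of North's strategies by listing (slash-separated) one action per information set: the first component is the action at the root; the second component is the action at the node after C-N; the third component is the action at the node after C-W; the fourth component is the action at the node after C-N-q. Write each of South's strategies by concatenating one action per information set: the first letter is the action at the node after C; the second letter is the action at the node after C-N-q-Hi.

North has 24 pure strategies: C/q/e/Mid, C/q/e/Hi, C/q/c/Mid, C/q/c/Hi, C/q/a/Mid, C/q/a/Hi, C/s/e/Mid, C/s/e/Hi, C/s/c/Mid, C/s/c/Hi, C/s/a/Mid, C/s/a/Hi, E/q/e/Mid, E/q/e/Hi, E/q/c/Mid, E/q/c/Hi, E/q/a/Mid, E/q/a/Hi, E/s/e/Mid, E/s/e/Hi, E/s/c/Mid, E/s/c/Hi, E/s/a/Mid, E/s/a/Hi. Columns: Nx, Ny, Wx, Wy.
{C/q/e/Mid} → row (6,1) (6,1) (7,6) (7,6)
{C/q/e/Hi} → row (4,6) (5,2) (7,6) (7,6)
{C/q/c/Mid} → row (6,1) (6,1) (5,3) (5,3)
{C/q/c/Hi} → row (4,6) (5,2) (5,3) (5,3)
{C/q/a/Mid} → row (6,1) (6,1) (1,6) (1,6)
{C/q/a/Hi} → row (4,6) (5,2) (1,6) (1,6)
{C/s/e/Mid, C/s/e/Hi} → row (5,2) (5,2) (7,6) (7,6)
{C/s/c/Mid, C/s/c/Hi} → row (5,2) (5,2) (5,3) (5,3)
{C/s/a/Mid, C/s/a/Hi} → row (5,2) (5,2) (1,6) (1,6)
{E/q/e/Mid, E/q/e/Hi, E/q/c/Mid, E/q/c/Hi, E/q/a/Mid, E/q/a/Hi, E/s/e/Mid, E/s/e/Hi, E/s/c/Mid, E/s/c/Hi, E/s/a/Mid, E/s/a/Hi} → row (4,2) (4,2) (4,2) (4,2)
That's 10 distinct rows out of 24 strategies.

10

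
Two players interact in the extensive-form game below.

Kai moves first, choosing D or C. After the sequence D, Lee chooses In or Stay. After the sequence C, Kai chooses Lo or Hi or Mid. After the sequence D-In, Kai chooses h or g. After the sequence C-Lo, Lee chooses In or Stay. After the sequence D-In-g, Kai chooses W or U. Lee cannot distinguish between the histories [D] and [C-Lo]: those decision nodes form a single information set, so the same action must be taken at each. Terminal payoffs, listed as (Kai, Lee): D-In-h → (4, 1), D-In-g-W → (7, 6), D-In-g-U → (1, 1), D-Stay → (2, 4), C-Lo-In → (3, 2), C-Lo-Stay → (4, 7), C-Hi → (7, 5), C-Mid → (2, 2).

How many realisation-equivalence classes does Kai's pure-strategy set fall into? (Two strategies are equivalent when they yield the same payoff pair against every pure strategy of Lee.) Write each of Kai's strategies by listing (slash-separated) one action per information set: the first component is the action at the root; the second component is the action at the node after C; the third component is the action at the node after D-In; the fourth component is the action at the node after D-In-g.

Kai has 24 pure strategies: D/Lo/h/W, D/Lo/h/U, D/Lo/g/W, D/Lo/g/U, D/Hi/h/W, D/Hi/h/U, D/Hi/g/W, D/Hi/g/U, D/Mid/h/W, D/Mid/h/U, D/Mid/g/W, D/Mid/g/U, C/Lo/h/W, C/Lo/h/U, C/Lo/g/W, C/Lo/g/U, C/Hi/h/W, C/Hi/h/U, C/Hi/g/W, C/Hi/g/U, C/Mid/h/W, C/Mid/h/U, C/Mid/g/W, C/Mid/g/U. Columns: In, Stay.
{D/Lo/h/W, D/Lo/h/U, D/Hi/h/W, D/Hi/h/U, D/Mid/h/W, D/Mid/h/U} → row (4,1) (2,4)
{D/Lo/g/W, D/Hi/g/W, D/Mid/g/W} → row (7,6) (2,4)
{D/Lo/g/U, D/Hi/g/U, D/Mid/g/U} → row (1,1) (2,4)
{C/Lo/h/W, C/Lo/h/U, C/Lo/g/W, C/Lo/g/U} → row (3,2) (4,7)
{C/Hi/h/W, C/Hi/h/U, C/Hi/g/W, C/Hi/g/U} → row (7,5) (7,5)
{C/Mid/h/W, C/Mid/h/U, C/Mid/g/W, C/Mid/g/U} → row (2,2) (2,2)
That's 6 distinct rows out of 24 strategies.

6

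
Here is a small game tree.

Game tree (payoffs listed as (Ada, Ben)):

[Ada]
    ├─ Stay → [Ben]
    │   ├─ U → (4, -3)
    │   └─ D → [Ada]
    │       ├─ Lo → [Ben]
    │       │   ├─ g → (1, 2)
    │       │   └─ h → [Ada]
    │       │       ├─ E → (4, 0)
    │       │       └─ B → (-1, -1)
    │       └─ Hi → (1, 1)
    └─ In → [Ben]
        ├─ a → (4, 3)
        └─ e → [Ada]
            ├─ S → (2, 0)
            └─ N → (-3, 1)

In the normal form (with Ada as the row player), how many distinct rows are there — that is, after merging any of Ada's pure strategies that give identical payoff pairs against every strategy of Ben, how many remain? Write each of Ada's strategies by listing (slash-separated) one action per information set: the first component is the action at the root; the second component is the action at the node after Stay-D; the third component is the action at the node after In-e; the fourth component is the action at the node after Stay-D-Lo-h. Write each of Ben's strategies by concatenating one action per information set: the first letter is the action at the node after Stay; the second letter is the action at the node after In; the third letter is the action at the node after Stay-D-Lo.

5

Ada has 16 pure strategies: Stay/Lo/S/E, Stay/Lo/S/B, Stay/Lo/N/E, Stay/Lo/N/B, Stay/Hi/S/E, Stay/Hi/S/B, Stay/Hi/N/E, Stay/Hi/N/B, In/Lo/S/E, In/Lo/S/B, In/Lo/N/E, In/Lo/N/B, In/Hi/S/E, In/Hi/S/B, In/Hi/N/E, In/Hi/N/B. Columns: Uag, Uah, Ueg, Ueh, Dag, Dah, Deg, Deh.
{Stay/Lo/S/E, Stay/Lo/N/E} → row (4,-3) (4,-3) (4,-3) (4,-3) (1,2) (4,0) (1,2) (4,0)
{Stay/Lo/S/B, Stay/Lo/N/B} → row (4,-3) (4,-3) (4,-3) (4,-3) (1,2) (-1,-1) (1,2) (-1,-1)
{Stay/Hi/S/E, Stay/Hi/S/B, Stay/Hi/N/E, Stay/Hi/N/B} → row (4,-3) (4,-3) (4,-3) (4,-3) (1,1) (1,1) (1,1) (1,1)
{In/Lo/S/E, In/Lo/S/B, In/Hi/S/E, In/Hi/S/B} → row (4,3) (4,3) (2,0) (2,0) (4,3) (4,3) (2,0) (2,0)
{In/Lo/N/E, In/Lo/N/B, In/Hi/N/E, In/Hi/N/B} → row (4,3) (4,3) (-3,1) (-3,1) (4,3) (4,3) (-3,1) (-3,1)
That's 5 distinct rows out of 16 strategies.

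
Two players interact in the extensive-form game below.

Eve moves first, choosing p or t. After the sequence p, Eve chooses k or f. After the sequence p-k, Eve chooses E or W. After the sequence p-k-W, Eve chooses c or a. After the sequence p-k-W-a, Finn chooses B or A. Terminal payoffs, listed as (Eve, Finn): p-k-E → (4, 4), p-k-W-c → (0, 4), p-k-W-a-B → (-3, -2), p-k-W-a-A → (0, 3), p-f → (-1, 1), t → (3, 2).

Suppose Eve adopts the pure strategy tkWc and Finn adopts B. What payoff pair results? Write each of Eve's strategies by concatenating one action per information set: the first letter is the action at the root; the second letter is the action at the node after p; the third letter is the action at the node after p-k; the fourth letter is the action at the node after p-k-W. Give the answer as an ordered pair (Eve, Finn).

(3, 2)

Trace the play path from the root:
  Eve plays t
→ terminal payoff (3, 2).
(Eve's choice at the node after p is never reached on this path, so it doesn't affect the outcome.)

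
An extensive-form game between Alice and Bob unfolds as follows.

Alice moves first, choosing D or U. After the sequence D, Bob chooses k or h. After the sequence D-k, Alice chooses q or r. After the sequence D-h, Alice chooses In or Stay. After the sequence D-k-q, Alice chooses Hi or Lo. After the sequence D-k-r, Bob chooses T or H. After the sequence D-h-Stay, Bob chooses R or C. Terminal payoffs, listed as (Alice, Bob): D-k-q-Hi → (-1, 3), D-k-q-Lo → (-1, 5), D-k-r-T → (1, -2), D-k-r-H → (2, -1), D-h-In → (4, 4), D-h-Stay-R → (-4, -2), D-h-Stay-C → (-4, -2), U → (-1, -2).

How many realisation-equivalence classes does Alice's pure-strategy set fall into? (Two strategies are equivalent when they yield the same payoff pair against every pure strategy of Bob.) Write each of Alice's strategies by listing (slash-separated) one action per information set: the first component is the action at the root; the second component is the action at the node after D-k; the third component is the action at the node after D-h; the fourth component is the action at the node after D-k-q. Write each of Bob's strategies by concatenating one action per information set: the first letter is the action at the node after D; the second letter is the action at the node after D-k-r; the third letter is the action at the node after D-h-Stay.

7

Alice has 16 pure strategies: D/q/In/Hi, D/q/In/Lo, D/q/Stay/Hi, D/q/Stay/Lo, D/r/In/Hi, D/r/In/Lo, D/r/Stay/Hi, D/r/Stay/Lo, U/q/In/Hi, U/q/In/Lo, U/q/Stay/Hi, U/q/Stay/Lo, U/r/In/Hi, U/r/In/Lo, U/r/Stay/Hi, U/r/Stay/Lo. Columns: kTR, kTC, kHR, kHC, hTR, hTC, hHR, hHC.
{D/q/In/Hi} → row (-1,3) (-1,3) (-1,3) (-1,3) (4,4) (4,4) (4,4) (4,4)
{D/q/In/Lo} → row (-1,5) (-1,5) (-1,5) (-1,5) (4,4) (4,4) (4,4) (4,4)
{D/q/Stay/Hi} → row (-1,3) (-1,3) (-1,3) (-1,3) (-4,-2) (-4,-2) (-4,-2) (-4,-2)
{D/q/Stay/Lo} → row (-1,5) (-1,5) (-1,5) (-1,5) (-4,-2) (-4,-2) (-4,-2) (-4,-2)
{D/r/In/Hi, D/r/In/Lo} → row (1,-2) (1,-2) (2,-1) (2,-1) (4,4) (4,4) (4,4) (4,4)
{D/r/Stay/Hi, D/r/Stay/Lo} → row (1,-2) (1,-2) (2,-1) (2,-1) (-4,-2) (-4,-2) (-4,-2) (-4,-2)
{U/q/In/Hi, U/q/In/Lo, U/q/Stay/Hi, U/q/Stay/Lo, U/r/In/Hi, U/r/In/Lo, U/r/Stay/Hi, U/r/Stay/Lo} → row (-1,-2) (-1,-2) (-1,-2) (-1,-2) (-1,-2) (-1,-2) (-1,-2) (-1,-2)
That's 7 distinct rows out of 16 strategies.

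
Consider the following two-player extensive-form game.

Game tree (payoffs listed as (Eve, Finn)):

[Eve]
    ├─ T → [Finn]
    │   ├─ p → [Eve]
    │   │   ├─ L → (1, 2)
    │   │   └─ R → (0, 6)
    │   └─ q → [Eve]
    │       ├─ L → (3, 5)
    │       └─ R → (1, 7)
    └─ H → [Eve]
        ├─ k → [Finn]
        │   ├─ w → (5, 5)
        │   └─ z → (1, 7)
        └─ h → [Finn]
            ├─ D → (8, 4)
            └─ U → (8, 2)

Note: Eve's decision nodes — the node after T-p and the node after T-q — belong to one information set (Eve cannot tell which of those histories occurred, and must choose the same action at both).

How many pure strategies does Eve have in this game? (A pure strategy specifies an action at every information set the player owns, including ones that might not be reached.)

Eve owns the root with actions {T, H} — two choices.
Eve owns the node after H with actions {k, h} — two choices.
Eve owns the information set {T-p, T-q} with actions {L, R} — two choices.
A pure strategy fixes one action at each information set independently, so the count is the product 2 × 2 × 2 = 8.
(For reference, Finn has 8 pure strategies, giving a 8×8 normal-form matrix.)

8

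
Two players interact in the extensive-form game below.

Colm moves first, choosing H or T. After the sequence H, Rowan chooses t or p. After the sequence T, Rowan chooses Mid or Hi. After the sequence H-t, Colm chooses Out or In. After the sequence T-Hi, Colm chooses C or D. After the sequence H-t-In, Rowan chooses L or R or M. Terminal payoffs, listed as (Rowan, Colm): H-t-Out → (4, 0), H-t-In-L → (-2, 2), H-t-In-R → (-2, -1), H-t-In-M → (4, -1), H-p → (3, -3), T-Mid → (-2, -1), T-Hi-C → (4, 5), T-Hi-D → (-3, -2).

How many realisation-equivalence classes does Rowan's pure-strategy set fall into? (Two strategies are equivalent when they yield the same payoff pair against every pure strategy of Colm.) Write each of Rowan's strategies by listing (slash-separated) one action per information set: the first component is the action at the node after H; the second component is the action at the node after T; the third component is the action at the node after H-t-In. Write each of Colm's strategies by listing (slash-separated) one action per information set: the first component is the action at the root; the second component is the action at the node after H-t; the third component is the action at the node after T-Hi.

Rowan has 12 pure strategies: t/Mid/L, t/Mid/R, t/Mid/M, t/Hi/L, t/Hi/R, t/Hi/M, p/Mid/L, p/Mid/R, p/Mid/M, p/Hi/L, p/Hi/R, p/Hi/M. Columns: H/Out/C, H/Out/D, H/In/C, H/In/D, T/Out/C, T/Out/D, T/In/C, T/In/D.
{t/Mid/L} → row (4,0) (4,0) (-2,2) (-2,2) (-2,-1) (-2,-1) (-2,-1) (-2,-1)
{t/Mid/R} → row (4,0) (4,0) (-2,-1) (-2,-1) (-2,-1) (-2,-1) (-2,-1) (-2,-1)
{t/Mid/M} → row (4,0) (4,0) (4,-1) (4,-1) (-2,-1) (-2,-1) (-2,-1) (-2,-1)
{t/Hi/L} → row (4,0) (4,0) (-2,2) (-2,2) (4,5) (-3,-2) (4,5) (-3,-2)
{t/Hi/R} → row (4,0) (4,0) (-2,-1) (-2,-1) (4,5) (-3,-2) (4,5) (-3,-2)
{t/Hi/M} → row (4,0) (4,0) (4,-1) (4,-1) (4,5) (-3,-2) (4,5) (-3,-2)
{p/Mid/L, p/Mid/R, p/Mid/M} → row (3,-3) (3,-3) (3,-3) (3,-3) (-2,-1) (-2,-1) (-2,-1) (-2,-1)
{p/Hi/L, p/Hi/R, p/Hi/M} → row (3,-3) (3,-3) (3,-3) (3,-3) (4,5) (-3,-2) (4,5) (-3,-2)
That's 8 distinct rows out of 12 strategies.

8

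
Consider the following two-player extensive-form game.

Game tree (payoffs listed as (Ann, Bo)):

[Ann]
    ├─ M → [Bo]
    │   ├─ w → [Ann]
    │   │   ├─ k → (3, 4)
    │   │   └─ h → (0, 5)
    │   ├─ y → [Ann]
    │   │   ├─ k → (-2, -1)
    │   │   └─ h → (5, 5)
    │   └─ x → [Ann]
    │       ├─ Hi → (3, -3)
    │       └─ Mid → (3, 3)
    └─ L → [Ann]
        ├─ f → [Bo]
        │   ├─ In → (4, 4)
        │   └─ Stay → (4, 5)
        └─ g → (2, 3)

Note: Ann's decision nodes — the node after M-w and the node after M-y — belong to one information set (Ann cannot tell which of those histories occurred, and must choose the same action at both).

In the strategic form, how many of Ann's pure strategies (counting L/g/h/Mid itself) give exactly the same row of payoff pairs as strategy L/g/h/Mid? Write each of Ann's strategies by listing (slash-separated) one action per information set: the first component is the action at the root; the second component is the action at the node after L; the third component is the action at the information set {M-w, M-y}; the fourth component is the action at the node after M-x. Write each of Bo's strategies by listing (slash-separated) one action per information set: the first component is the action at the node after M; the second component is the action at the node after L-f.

Row for L/g/h/Mid (columns w/In, w/Stay, y/In, y/Stay, x/In, x/Stay): (2,3) (2,3) (2,3) (2,3) (2,3) (2,3).
Under L/g/h/Mid, Ann's choice at the information set {M-w, M-y} and at the node after M-x can never be reached regardless of what Bo does, so varying those choices leaves every outcome unchanged.
Holding the reachable choices fixed and varying the unreachable ones freely already gives 2 × 2 = 4 equivalent strategies.
No other strategy reproduces this row, so those 4 are the full class: L/g/k/Hi, L/g/k/Mid, L/g/h/Hi, L/g/h/Mid.

4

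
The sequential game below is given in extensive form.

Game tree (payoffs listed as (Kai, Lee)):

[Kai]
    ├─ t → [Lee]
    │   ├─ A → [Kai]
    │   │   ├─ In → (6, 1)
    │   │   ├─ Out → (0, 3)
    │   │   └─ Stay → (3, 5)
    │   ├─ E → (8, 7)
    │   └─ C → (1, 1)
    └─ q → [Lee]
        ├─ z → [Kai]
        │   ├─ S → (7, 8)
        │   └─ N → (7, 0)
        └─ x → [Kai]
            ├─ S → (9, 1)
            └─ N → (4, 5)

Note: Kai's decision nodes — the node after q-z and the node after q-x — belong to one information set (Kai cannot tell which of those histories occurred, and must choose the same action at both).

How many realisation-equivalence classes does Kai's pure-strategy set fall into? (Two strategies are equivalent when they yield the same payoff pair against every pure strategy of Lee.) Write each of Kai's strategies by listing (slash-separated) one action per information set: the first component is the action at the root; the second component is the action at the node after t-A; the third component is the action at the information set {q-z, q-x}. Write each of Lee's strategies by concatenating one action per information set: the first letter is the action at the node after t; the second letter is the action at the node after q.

5

Kai has 12 pure strategies: t/In/S, t/In/N, t/Out/S, t/Out/N, t/Stay/S, t/Stay/N, q/In/S, q/In/N, q/Out/S, q/Out/N, q/Stay/S, q/Stay/N. Columns: Az, Ax, Ez, Ex, Cz, Cx.
{t/In/S, t/In/N} → row (6,1) (6,1) (8,7) (8,7) (1,1) (1,1)
{t/Out/S, t/Out/N} → row (0,3) (0,3) (8,7) (8,7) (1,1) (1,1)
{t/Stay/S, t/Stay/N} → row (3,5) (3,5) (8,7) (8,7) (1,1) (1,1)
{q/In/S, q/Out/S, q/Stay/S} → row (7,8) (9,1) (7,8) (9,1) (7,8) (9,1)
{q/In/N, q/Out/N, q/Stay/N} → row (7,0) (4,5) (7,0) (4,5) (7,0) (4,5)
That's 5 distinct rows out of 12 strategies.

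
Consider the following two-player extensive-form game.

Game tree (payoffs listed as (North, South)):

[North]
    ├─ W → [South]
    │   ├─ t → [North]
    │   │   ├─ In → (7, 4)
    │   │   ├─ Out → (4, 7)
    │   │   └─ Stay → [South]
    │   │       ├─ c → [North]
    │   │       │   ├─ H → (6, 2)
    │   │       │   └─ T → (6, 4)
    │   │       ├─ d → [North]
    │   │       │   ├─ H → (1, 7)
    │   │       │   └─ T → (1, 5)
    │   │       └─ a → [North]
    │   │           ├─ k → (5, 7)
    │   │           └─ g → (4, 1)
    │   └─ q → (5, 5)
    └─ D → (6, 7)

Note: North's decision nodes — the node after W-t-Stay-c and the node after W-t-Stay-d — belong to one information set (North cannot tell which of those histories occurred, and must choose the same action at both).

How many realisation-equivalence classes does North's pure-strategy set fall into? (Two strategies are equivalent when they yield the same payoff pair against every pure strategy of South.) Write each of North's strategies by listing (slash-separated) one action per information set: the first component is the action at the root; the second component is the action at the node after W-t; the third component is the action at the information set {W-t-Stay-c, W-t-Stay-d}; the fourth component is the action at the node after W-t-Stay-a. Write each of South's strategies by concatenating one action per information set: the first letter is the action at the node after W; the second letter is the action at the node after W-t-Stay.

North has 24 pure strategies: W/In/H/k, W/In/H/g, W/In/T/k, W/In/T/g, W/Out/H/k, W/Out/H/g, W/Out/T/k, W/Out/T/g, W/Stay/H/k, W/Stay/H/g, W/Stay/T/k, W/Stay/T/g, D/In/H/k, D/In/H/g, D/In/T/k, D/In/T/g, D/Out/H/k, D/Out/H/g, D/Out/T/k, D/Out/T/g, D/Stay/H/k, D/Stay/H/g, D/Stay/T/k, D/Stay/T/g. Columns: tc, td, ta, qc, qd, qa.
{W/In/H/k, W/In/H/g, W/In/T/k, W/In/T/g} → row (7,4) (7,4) (7,4) (5,5) (5,5) (5,5)
{W/Out/H/k, W/Out/H/g, W/Out/T/k, W/Out/T/g} → row (4,7) (4,7) (4,7) (5,5) (5,5) (5,5)
{W/Stay/H/k} → row (6,2) (1,7) (5,7) (5,5) (5,5) (5,5)
{W/Stay/H/g} → row (6,2) (1,7) (4,1) (5,5) (5,5) (5,5)
{W/Stay/T/k} → row (6,4) (1,5) (5,7) (5,5) (5,5) (5,5)
{W/Stay/T/g} → row (6,4) (1,5) (4,1) (5,5) (5,5) (5,5)
{D/In/H/k, D/In/H/g, D/In/T/k, D/In/T/g, D/Out/H/k, D/Out/H/g, D/Out/T/k, D/Out/T/g, D/Stay/H/k, D/Stay/H/g, D/Stay/T/k, D/Stay/T/g} → row (6,7) (6,7) (6,7) (6,7) (6,7) (6,7)
That's 7 distinct rows out of 24 strategies.

7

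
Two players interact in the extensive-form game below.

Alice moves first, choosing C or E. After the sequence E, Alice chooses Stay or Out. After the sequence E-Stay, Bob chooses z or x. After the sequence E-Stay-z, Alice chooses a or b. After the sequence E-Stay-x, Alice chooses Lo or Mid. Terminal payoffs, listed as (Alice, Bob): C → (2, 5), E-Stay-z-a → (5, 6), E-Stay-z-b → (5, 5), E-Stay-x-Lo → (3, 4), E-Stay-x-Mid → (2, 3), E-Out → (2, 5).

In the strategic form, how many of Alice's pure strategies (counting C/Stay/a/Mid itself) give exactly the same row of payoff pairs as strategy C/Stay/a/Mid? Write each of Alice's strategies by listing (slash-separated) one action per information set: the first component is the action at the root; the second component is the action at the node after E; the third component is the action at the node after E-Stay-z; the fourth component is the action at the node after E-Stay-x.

12

Row for C/Stay/a/Mid (columns z, x): (2,5) (2,5).
Under C/Stay/a/Mid, Alice's choice at the node after E and at the node after E-Stay-z and at the node after E-Stay-x can never be reached regardless of what Bob does, so varying those choices leaves every outcome unchanged.
Holding the reachable choices fixed and varying the unreachable ones freely already gives 2 × 2 × 2 = 8 equivalent strategies.
Checking the remaining rows, E/Out/a/Lo, E/Out/a/Mid, E/Out/b/Lo, E/Out/b/Mid also happen to give the same payoffs in every column, bringing the total to 12: C/Stay/a/Lo, C/Stay/a/Mid, C/Stay/b/Lo, C/Stay/b/Mid, C/Out/a/Lo, C/Out/a/Mid, C/Out/b/Lo, C/Out/b/Mid, E/Out/a/Lo, E/Out/a/Mid, E/Out/b/Lo, E/Out/b/Mid.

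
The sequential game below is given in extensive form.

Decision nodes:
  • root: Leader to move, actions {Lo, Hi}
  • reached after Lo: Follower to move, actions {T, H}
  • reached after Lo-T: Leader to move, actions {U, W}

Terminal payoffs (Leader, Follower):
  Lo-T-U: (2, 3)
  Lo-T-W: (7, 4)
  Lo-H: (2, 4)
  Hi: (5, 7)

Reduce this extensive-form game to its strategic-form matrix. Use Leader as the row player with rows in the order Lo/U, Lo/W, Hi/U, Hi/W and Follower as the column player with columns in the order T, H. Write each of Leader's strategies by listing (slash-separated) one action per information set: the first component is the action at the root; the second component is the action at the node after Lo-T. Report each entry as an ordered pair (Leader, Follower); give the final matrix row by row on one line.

Lo/U: (2,3) (2,4) | Lo/W: (7,4) (2,4) | Hi/U: (5,7) (5,7) | Hi/W: (5,7) (5,7)

Row Lo/U: T→(2,3), H→(2,4)
Row Lo/W: T→(7,4), H→(2,4)
Row Hi/U: T→(5,7), H→(5,7)
Row Hi/W: T→(5,7), H→(5,7)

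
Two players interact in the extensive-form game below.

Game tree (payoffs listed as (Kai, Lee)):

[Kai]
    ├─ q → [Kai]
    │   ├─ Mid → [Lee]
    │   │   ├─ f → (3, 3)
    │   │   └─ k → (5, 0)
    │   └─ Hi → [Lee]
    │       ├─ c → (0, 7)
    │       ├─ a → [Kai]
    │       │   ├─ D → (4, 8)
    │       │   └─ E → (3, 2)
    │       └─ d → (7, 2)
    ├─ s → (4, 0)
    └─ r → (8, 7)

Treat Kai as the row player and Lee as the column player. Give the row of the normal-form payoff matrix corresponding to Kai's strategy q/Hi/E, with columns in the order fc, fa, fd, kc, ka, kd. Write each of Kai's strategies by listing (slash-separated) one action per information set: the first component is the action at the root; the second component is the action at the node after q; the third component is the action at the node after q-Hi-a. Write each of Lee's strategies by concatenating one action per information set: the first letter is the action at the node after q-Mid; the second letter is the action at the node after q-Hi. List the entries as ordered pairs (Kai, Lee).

(0,7) (3,2) (7,2) (0,7) (3,2) (7,2)

vs fc: Kai plays q → Kai plays Hi at [q] → Lee plays c at [q-Hi] → (0, 7)
vs fa: Kai plays q → Kai plays Hi at [q] → Lee plays a at [q-Hi] → Kai plays E at [q-Hi-a] → (3, 2)
vs fd: Kai plays q → Kai plays Hi at [q] → Lee plays d at [q-Hi] → (7, 2)
vs kc: Kai plays q → Kai plays Hi at [q] → Lee plays c at [q-Hi] → (0, 7)
vs ka: Kai plays q → Kai plays Hi at [q] → Lee plays a at [q-Hi] → Kai plays E at [q-Hi-a] → (3, 2)
vs kd: Kai plays q → Kai plays Hi at [q] → Lee plays d at [q-Hi] → (7, 2)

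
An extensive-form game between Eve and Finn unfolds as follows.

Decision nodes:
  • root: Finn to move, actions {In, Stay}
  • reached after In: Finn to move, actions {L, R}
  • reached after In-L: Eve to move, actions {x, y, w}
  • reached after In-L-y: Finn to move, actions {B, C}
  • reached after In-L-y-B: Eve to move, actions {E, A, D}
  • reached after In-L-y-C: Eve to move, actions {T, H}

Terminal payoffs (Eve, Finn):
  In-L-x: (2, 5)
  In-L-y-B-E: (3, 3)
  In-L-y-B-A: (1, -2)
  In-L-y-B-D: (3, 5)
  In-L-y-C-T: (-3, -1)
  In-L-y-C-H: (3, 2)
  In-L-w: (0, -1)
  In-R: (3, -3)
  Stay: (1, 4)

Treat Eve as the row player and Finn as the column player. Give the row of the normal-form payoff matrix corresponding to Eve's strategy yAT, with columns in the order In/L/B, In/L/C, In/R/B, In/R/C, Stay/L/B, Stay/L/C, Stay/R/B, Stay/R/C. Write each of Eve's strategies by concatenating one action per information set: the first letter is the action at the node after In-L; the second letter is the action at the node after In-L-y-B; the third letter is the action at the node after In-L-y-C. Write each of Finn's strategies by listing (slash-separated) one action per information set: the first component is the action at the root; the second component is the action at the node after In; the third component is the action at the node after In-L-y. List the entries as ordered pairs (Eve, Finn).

(1,-2) (-3,-1) (3,-3) (3,-3) (1,4) (1,4) (1,4) (1,4)

vs In/L/B: Finn plays In → Finn plays L at [In] → Eve plays y at [In-L] → Finn plays B at [In-L-y] → Eve plays A at [In-L-y-B] → (1, -2)
vs In/L/C: Finn plays In → Finn plays L at [In] → Eve plays y at [In-L] → Finn plays C at [In-L-y] → Eve plays T at [In-L-y-C] → (-3, -1)
vs In/R/B: Finn plays In → Finn plays R at [In] → (3, -3)
vs In/R/C: Finn plays In → Finn plays R at [In] → (3, -3)
vs Stay/L/B: Finn plays Stay → (1, 4)
vs Stay/L/C: Finn plays Stay → (1, 4)
vs Stay/R/B: Finn plays Stay → (1, 4)
vs Stay/R/C: Finn plays Stay → (1, 4)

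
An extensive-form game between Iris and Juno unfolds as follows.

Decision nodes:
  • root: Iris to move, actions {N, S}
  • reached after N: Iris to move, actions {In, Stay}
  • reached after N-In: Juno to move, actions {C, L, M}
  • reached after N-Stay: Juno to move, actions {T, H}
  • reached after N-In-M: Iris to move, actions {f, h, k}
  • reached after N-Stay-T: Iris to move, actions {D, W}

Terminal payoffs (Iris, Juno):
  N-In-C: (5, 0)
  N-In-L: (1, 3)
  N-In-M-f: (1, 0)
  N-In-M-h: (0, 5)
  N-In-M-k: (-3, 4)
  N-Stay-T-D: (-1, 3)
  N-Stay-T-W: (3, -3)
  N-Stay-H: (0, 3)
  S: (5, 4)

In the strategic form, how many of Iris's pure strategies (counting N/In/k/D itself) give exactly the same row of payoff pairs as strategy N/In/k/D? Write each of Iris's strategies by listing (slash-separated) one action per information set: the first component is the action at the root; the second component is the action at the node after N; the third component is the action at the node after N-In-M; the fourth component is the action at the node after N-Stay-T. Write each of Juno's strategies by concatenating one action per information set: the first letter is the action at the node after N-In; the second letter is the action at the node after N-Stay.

2

Row for N/In/k/D (columns CT, CH, LT, LH, MT, MH): (5,0) (5,0) (1,3) (1,3) (-3,4) (-3,4).
Under N/In/k/D, Iris's choice at the node after N-Stay-T can never be reached regardless of what Juno does, so varying those choices leaves every outcome unchanged.
Holding the reachable choices fixed and varying the unreachable one freely already gives 2 equivalent strategies.
No other strategy reproduces this row, so those 2 are the full class: N/In/k/D, N/In/k/W.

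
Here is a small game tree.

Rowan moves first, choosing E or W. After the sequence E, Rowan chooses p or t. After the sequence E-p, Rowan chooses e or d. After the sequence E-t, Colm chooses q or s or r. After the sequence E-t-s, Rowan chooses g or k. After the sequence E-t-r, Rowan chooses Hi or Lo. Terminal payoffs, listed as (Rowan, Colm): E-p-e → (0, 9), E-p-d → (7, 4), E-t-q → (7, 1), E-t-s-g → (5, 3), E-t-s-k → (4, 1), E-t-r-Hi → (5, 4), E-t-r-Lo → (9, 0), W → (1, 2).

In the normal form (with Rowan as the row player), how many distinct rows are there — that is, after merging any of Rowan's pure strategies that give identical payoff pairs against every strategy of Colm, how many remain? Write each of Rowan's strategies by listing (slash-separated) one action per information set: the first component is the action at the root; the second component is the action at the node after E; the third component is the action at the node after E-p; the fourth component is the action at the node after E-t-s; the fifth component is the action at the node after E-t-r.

Rowan has 32 pure strategies: E/p/e/g/Hi, E/p/e/g/Lo, E/p/e/k/Hi, E/p/e/k/Lo, E/p/d/g/Hi, E/p/d/g/Lo, E/p/d/k/Hi, E/p/d/k/Lo, E/t/e/g/Hi, E/t/e/g/Lo, E/t/e/k/Hi, E/t/e/k/Lo, E/t/d/g/Hi, E/t/d/g/Lo, E/t/d/k/Hi, E/t/d/k/Lo, W/p/e/g/Hi, W/p/e/g/Lo, W/p/e/k/Hi, W/p/e/k/Lo, W/p/d/g/Hi, W/p/d/g/Lo, W/p/d/k/Hi, W/p/d/k/Lo, W/t/e/g/Hi, W/t/e/g/Lo, W/t/e/k/Hi, W/t/e/k/Lo, W/t/d/g/Hi, W/t/d/g/Lo, W/t/d/k/Hi, W/t/d/k/Lo. Columns: q, s, r.
{E/p/e/g/Hi, E/p/e/g/Lo, E/p/e/k/Hi, E/p/e/k/Lo} → row (0,9) (0,9) (0,9)
{E/p/d/g/Hi, E/p/d/g/Lo, E/p/d/k/Hi, E/p/d/k/Lo} → row (7,4) (7,4) (7,4)
{E/t/e/g/Hi, E/t/d/g/Hi} → row (7,1) (5,3) (5,4)
{E/t/e/g/Lo, E/t/d/g/Lo} → row (7,1) (5,3) (9,0)
{E/t/e/k/Hi, E/t/d/k/Hi} → row (7,1) (4,1) (5,4)
{E/t/e/k/Lo, E/t/d/k/Lo} → row (7,1) (4,1) (9,0)
{W/p/e/g/Hi, W/p/e/g/Lo, W/p/e/k/Hi, W/p/e/k/Lo, W/p/d/g/Hi, W/p/d/g/Lo, W/p/d/k/Hi, W/p/d/k/Lo, W/t/e/g/Hi, W/t/e/g/Lo, W/t/e/k/Hi, W/t/e/k/Lo, W/t/d/g/Hi, W/t/d/g/Lo, W/t/d/k/Hi, W/t/d/k/Lo} → row (1,2) (1,2) (1,2)
That's 7 distinct rows out of 32 strategies.

7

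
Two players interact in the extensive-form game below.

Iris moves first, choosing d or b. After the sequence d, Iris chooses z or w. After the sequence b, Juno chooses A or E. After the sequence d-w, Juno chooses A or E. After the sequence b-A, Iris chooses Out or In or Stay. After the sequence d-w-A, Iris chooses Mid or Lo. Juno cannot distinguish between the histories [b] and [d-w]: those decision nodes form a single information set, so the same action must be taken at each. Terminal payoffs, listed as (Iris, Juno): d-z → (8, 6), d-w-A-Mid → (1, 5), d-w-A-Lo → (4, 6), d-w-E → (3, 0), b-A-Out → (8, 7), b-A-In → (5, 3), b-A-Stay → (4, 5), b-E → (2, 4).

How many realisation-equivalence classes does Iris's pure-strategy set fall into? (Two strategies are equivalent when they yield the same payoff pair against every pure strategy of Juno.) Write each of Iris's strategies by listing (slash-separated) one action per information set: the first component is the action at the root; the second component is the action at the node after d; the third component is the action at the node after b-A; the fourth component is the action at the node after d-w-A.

6

Iris has 24 pure strategies: d/z/Out/Mid, d/z/Out/Lo, d/z/In/Mid, d/z/In/Lo, d/z/Stay/Mid, d/z/Stay/Lo, d/w/Out/Mid, d/w/Out/Lo, d/w/In/Mid, d/w/In/Lo, d/w/Stay/Mid, d/w/Stay/Lo, b/z/Out/Mid, b/z/Out/Lo, b/z/In/Mid, b/z/In/Lo, b/z/Stay/Mid, b/z/Stay/Lo, b/w/Out/Mid, b/w/Out/Lo, b/w/In/Mid, b/w/In/Lo, b/w/Stay/Mid, b/w/Stay/Lo. Columns: A, E.
{d/z/Out/Mid, d/z/Out/Lo, d/z/In/Mid, d/z/In/Lo, d/z/Stay/Mid, d/z/Stay/Lo} → row (8,6) (8,6)
{d/w/Out/Mid, d/w/In/Mid, d/w/Stay/Mid} → row (1,5) (3,0)
{d/w/Out/Lo, d/w/In/Lo, d/w/Stay/Lo} → row (4,6) (3,0)
{b/z/Out/Mid, b/z/Out/Lo, b/w/Out/Mid, b/w/Out/Lo} → row (8,7) (2,4)
{b/z/In/Mid, b/z/In/Lo, b/w/In/Mid, b/w/In/Lo} → row (5,3) (2,4)
{b/z/Stay/Mid, b/z/Stay/Lo, b/w/Stay/Mid, b/w/Stay/Lo} → row (4,5) (2,4)
That's 6 distinct rows out of 24 strategies.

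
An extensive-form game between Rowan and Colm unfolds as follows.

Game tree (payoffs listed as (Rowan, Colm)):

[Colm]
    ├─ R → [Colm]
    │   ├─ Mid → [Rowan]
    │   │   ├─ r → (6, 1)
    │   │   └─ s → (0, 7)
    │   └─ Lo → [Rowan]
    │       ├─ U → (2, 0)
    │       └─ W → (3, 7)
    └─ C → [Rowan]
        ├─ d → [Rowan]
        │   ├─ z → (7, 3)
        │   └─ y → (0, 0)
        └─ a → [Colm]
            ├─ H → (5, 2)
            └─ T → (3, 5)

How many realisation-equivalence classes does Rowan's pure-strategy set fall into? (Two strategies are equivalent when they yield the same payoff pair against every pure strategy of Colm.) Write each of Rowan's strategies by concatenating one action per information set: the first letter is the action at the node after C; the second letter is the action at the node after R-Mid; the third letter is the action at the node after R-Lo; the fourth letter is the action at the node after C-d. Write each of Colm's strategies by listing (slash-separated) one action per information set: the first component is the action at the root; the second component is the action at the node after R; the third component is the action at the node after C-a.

Rowan has 16 pure strategies: drUz, drUy, drWz, drWy, dsUz, dsUy, dsWz, dsWy, arUz, arUy, arWz, arWy, asUz, asUy, asWz, asWy. Columns: R/Mid/H, R/Mid/T, R/Lo/H, R/Lo/T, C/Mid/H, C/Mid/T, C/Lo/H, C/Lo/T.
{drUz} → row (6,1) (6,1) (2,0) (2,0) (7,3) (7,3) (7,3) (7,3)
{drUy} → row (6,1) (6,1) (2,0) (2,0) (0,0) (0,0) (0,0) (0,0)
{drWz} → row (6,1) (6,1) (3,7) (3,7) (7,3) (7,3) (7,3) (7,3)
{drWy} → row (6,1) (6,1) (3,7) (3,7) (0,0) (0,0) (0,0) (0,0)
{dsUz} → row (0,7) (0,7) (2,0) (2,0) (7,3) (7,3) (7,3) (7,3)
{dsUy} → row (0,7) (0,7) (2,0) (2,0) (0,0) (0,0) (0,0) (0,0)
{dsWz} → row (0,7) (0,7) (3,7) (3,7) (7,3) (7,3) (7,3) (7,3)
{dsWy} → row (0,7) (0,7) (3,7) (3,7) (0,0) (0,0) (0,0) (0,0)
{arUz, arUy} → row (6,1) (6,1) (2,0) (2,0) (5,2) (3,5) (5,2) (3,5)
{arWz, arWy} → row (6,1) (6,1) (3,7) (3,7) (5,2) (3,5) (5,2) (3,5)
{asUz, asUy} → row (0,7) (0,7) (2,0) (2,0) (5,2) (3,5) (5,2) (3,5)
{asWz, asWy} → row (0,7) (0,7) (3,7) (3,7) (5,2) (3,5) (5,2) (3,5)
That's 12 distinct rows out of 16 strategies.

12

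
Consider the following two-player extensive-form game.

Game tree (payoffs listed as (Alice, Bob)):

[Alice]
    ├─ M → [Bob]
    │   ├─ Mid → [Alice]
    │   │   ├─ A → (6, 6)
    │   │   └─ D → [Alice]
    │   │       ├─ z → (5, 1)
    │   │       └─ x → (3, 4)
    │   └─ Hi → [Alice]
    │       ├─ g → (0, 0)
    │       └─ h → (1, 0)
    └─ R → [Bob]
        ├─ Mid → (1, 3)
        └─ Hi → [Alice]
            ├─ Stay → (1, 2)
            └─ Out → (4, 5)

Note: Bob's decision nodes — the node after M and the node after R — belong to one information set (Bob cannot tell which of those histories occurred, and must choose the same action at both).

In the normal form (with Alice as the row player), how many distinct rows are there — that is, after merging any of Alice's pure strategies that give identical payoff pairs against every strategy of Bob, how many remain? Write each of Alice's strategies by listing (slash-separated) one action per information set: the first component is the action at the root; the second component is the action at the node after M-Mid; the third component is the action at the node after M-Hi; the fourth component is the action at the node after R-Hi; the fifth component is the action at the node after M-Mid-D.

8

Alice has 32 pure strategies: M/A/g/Stay/z, M/A/g/Stay/x, M/A/g/Out/z, M/A/g/Out/x, M/A/h/Stay/z, M/A/h/Stay/x, M/A/h/Out/z, M/A/h/Out/x, M/D/g/Stay/z, M/D/g/Stay/x, M/D/g/Out/z, M/D/g/Out/x, M/D/h/Stay/z, M/D/h/Stay/x, M/D/h/Out/z, M/D/h/Out/x, R/A/g/Stay/z, R/A/g/Stay/x, R/A/g/Out/z, R/A/g/Out/x, R/A/h/Stay/z, R/A/h/Stay/x, R/A/h/Out/z, R/A/h/Out/x, R/D/g/Stay/z, R/D/g/Stay/x, R/D/g/Out/z, R/D/g/Out/x, R/D/h/Stay/z, R/D/h/Stay/x, R/D/h/Out/z, R/D/h/Out/x. Columns: Mid, Hi.
{M/A/g/Stay/z, M/A/g/Stay/x, M/A/g/Out/z, M/A/g/Out/x} → row (6,6) (0,0)
{M/A/h/Stay/z, M/A/h/Stay/x, M/A/h/Out/z, M/A/h/Out/x} → row (6,6) (1,0)
{M/D/g/Stay/z, M/D/g/Out/z} → row (5,1) (0,0)
{M/D/g/Stay/x, M/D/g/Out/x} → row (3,4) (0,0)
{M/D/h/Stay/z, M/D/h/Out/z} → row (5,1) (1,0)
{M/D/h/Stay/x, M/D/h/Out/x} → row (3,4) (1,0)
{R/A/g/Stay/z, R/A/g/Stay/x, R/A/h/Stay/z, R/A/h/Stay/x, R/D/g/Stay/z, R/D/g/Stay/x, R/D/h/Stay/z, R/D/h/Stay/x} → row (1,3) (1,2)
{R/A/g/Out/z, R/A/g/Out/x, R/A/h/Out/z, R/A/h/Out/x, R/D/g/Out/z, R/D/g/Out/x, R/D/h/Out/z, R/D/h/Out/x} → row (1,3) (4,5)
That's 8 distinct rows out of 32 strategies.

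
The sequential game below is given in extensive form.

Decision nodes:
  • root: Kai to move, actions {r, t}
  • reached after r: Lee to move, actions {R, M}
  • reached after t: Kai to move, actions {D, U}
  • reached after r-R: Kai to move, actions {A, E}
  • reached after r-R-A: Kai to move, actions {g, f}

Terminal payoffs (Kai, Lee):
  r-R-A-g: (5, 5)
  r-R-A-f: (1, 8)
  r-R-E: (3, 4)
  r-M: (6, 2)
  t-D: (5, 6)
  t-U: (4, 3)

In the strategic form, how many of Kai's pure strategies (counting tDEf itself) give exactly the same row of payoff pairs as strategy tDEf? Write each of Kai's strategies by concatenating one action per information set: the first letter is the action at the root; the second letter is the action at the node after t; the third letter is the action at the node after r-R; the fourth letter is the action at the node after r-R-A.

4

Row for tDEf (columns R, M): (5,6) (5,6).
Under tDEf, Kai's choice at the node after r-R and at the node after r-R-A can never be reached regardless of what Lee does, so varying those choices leaves every outcome unchanged.
Holding the reachable choices fixed and varying the unreachable ones freely already gives 2 × 2 = 4 equivalent strategies.
No other strategy reproduces this row, so those 4 are the full class: tDAg, tDAf, tDEg, tDEf.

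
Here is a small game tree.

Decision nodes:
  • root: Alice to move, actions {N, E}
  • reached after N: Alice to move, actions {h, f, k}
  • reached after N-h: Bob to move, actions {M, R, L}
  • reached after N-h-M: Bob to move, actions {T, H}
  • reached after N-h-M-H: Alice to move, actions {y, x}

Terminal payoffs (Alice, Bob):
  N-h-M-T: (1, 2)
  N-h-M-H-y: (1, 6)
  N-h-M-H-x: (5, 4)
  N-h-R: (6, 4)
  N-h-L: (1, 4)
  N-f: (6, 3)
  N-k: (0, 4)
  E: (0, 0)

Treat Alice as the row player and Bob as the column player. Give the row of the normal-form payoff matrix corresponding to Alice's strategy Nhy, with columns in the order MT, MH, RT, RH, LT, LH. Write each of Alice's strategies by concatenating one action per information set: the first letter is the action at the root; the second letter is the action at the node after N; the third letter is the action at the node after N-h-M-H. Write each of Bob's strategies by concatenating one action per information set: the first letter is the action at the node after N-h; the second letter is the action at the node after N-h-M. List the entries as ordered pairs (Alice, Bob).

(1,2) (1,6) (6,4) (6,4) (1,4) (1,4)

vs MT: Alice plays N → Alice plays h at [N] → Bob plays M at [N-h] → Bob plays T at [N-h-M] → (1, 2)
vs MH: Alice plays N → Alice plays h at [N] → Bob plays M at [N-h] → Bob plays H at [N-h-M] → Alice plays y at [N-h-M-H] → (1, 6)
vs RT: Alice plays N → Alice plays h at [N] → Bob plays R at [N-h] → (6, 4)
vs RH: Alice plays N → Alice plays h at [N] → Bob plays R at [N-h] → (6, 4)
vs LT: Alice plays N → Alice plays h at [N] → Bob plays L at [N-h] → (1, 4)
vs LH: Alice plays N → Alice plays h at [N] → Bob plays L at [N-h] → (1, 4)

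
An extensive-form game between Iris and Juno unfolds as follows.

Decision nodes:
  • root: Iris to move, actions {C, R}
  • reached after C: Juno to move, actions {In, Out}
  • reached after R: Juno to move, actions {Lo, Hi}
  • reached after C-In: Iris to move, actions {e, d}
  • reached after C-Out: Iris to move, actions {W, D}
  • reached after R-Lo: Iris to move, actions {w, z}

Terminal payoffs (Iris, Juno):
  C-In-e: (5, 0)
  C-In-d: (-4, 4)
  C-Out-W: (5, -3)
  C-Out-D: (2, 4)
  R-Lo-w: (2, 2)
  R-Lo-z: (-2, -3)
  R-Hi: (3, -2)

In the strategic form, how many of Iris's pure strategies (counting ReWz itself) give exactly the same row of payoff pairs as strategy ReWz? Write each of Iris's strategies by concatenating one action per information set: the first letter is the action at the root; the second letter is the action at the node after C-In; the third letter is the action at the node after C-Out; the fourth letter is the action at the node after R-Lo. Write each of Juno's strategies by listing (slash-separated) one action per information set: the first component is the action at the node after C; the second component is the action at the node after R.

4

Row for ReWz (columns In/Lo, In/Hi, Out/Lo, Out/Hi): (-2,-3) (3,-2) (-2,-3) (3,-2).
Under ReWz, Iris's choice at the node after C-In and at the node after C-Out can never be reached regardless of what Juno does, so varying those choices leaves every outcome unchanged.
Holding the reachable choices fixed and varying the unreachable ones freely already gives 2 × 2 = 4 equivalent strategies.
No other strategy reproduces this row, so those 4 are the full class: ReWz, ReDz, RdWz, RdDz.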